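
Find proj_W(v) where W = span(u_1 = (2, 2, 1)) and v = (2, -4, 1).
proj_W(v) = (-2/3, -2/3, -1/3)

Set up U = [u_1 | ... | u_1] ∈ R^(3×1). The projector onto W = col(U) is P = U (U^T U)^(-1) U^T.
Compute U^T U =
  [9],
and U^T v = (-3).
Solve U^T U · c = U^T v for the coefficients: c = (-1/3). The projection is proj_W(v) = U c.
Check: (v - proj_W(v)) · u_1 = 0  (should be 0).
Result: proj_W(v) = (-2/3, -2/3, -1/3).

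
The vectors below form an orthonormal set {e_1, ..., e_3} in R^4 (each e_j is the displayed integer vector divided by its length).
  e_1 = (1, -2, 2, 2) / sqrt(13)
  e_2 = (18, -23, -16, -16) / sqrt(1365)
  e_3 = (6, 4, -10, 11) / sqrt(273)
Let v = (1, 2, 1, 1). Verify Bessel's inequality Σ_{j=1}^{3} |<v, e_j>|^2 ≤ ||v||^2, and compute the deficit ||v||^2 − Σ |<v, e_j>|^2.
Σ |<v, e_j>|^2 = 46/13; ||v||^2 = 7; deficit = 45/13

Write each e_j = u_j / sqrt(<u_j, u_j>) where u_j is the displayed integer vector. Then <v, e_j> = <v, u_j> / sqrt(<u_j, u_j>), so |<v, e_j>|^2 = <v, u_j>^2 / <u_j, u_j>.
Coefficients: <v, e_1> = 1/sqrt(13), <v, e_2> = -60/sqrt(1365), <v, e_3> = 15/sqrt(273).
Square and sum: Σ |<v, e_j>|^2 = 46/13.
Compute ||v||^2 = v·v = 7.
Deficit = 7 − 46/13 = 45/13 ≥ 0, confirming Bessel's inequality. (The deficit equals ||v − Σ <v,e_j> e_j||^2, the squared distance from v to span{e_j}.)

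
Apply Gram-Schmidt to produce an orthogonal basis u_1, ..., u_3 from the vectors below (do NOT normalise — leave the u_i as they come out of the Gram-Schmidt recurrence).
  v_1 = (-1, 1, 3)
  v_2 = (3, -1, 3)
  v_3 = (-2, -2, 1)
Orthogonal basis:
  u_1 = (-1, 1, 3)
  u_2 = (38/11, -16/11, 18/11)
  u_3 = (-57/46, -57/23, 19/46)

Apply the Gram-Schmidt recurrence
  u_1 = v_1
  u_i = v_i − Σ_{j<i} ((v_i · u_j) / (u_j · u_j)) · u_j.

Step by step this gives:
  u_1 = (-1, 1, 3)
  u_2 = (38/11, -16/11, 18/11)
  u_3 = (-57/46, -57/23, 19/46)

Orthogonality check:
  u_2 · u_1 = 0 (should be 0)
  u_3 · u_1 = 0 (should be 0)
  u_3 · u_2 = 0 (should be 0)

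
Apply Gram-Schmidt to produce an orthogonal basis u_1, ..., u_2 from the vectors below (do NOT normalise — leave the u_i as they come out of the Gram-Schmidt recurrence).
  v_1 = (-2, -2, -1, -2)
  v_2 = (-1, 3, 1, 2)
Orthogonal basis:
  u_1 = (-2, -2, -1, -2)
  u_2 = (-31/13, 21/13, 4/13, 8/13)

Apply the Gram-Schmidt recurrence
  u_1 = v_1
  u_i = v_i − Σ_{j<i} ((v_i · u_j) / (u_j · u_j)) · u_j.

Step by step this gives:
  u_1 = (-2, -2, -1, -2)
  u_2 = (-31/13, 21/13, 4/13, 8/13)

Orthogonality check:
  u_2 · u_1 = 0 (should be 0)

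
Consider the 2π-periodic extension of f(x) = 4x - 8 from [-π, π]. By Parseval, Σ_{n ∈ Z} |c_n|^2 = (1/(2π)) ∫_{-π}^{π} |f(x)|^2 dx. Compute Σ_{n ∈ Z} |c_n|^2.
Σ |c_n|^2 = 16π^2/3 + 64

Expand and integrate term by term over [-π, π]:
  ∫ (4x)^2 dx = 16·(2π^3/3); ∫ 2·4·(-8)·x dx = 0 (odd integrand); ∫ (-8)^2 dx = 64·2π.
So (1/(2π)) ∫_{-π}^{π} (4x - 8)^2 dx = 16π^2/3 + 64 = 16π^2/3 + 64.
Parseval ⇒ Σ |c_n|^2 = 16π^2/3 + 64.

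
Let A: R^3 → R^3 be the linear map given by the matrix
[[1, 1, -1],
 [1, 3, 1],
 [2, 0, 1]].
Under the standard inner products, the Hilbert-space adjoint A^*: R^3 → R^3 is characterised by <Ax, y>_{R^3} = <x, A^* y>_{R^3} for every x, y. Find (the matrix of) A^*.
A^* = A^T =
[[1, 1, 2],
 [1, 3, 0],
 [-1, 1, 1]]

For real matrices with standard dot products, the defining identity <Ax, y> = <x, A^* y> gives (Ax)^T y = x^T (A^*) y, i.e. x^T A^T y = x^T (A^*) y. Since this holds for all x, y, we must have A^* = A^T. Therefore
A^* =
[[1, 1, 2],
 [1, 3, 0],
 [-1, 1, 1]].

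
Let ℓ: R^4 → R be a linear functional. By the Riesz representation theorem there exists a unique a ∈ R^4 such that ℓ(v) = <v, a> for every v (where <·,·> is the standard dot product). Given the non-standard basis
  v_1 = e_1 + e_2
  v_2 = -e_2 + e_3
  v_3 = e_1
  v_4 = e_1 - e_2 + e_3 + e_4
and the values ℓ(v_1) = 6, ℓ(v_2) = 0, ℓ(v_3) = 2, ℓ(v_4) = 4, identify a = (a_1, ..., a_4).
a = (2, 4, 4, 2)

Write a = (a_1, ..., a_4) in the standard basis. For each basis vector v_i, ℓ(v_i) = <v_i, a> is a linear equation in the a_j's. Collect the n equations into a matrix system V a = ℓ, where row i of V is v_i (expressed in the standard basis). Since V is invertible (lower-triangular with 1s on the diagonal, up to permutation), solve by back-substitution:
  V =
[[1, 1, 0, 0],
 [0, -1, 1, 0],
 [1, 0, 0, 0],
 [1, -1, 1, 1]]
  V a = (6, 0, 2, 4)
Solving gives a = (2, 4, 4, 2).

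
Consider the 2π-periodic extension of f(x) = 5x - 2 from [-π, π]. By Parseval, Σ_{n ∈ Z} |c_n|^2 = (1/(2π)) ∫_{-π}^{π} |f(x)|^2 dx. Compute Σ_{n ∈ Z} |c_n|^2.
Σ |c_n|^2 = 25π^2/3 + 4

Expand and integrate term by term over [-π, π]:
  ∫ (5x)^2 dx = 25·(2π^3/3); ∫ 2·5·(-2)·x dx = 0 (odd integrand); ∫ (-2)^2 dx = 4·2π.
So (1/(2π)) ∫_{-π}^{π} (5x - 2)^2 dx = 25π^2/3 + 4 = 25π^2/3 + 4.
Parseval ⇒ Σ |c_n|^2 = 25π^2/3 + 4.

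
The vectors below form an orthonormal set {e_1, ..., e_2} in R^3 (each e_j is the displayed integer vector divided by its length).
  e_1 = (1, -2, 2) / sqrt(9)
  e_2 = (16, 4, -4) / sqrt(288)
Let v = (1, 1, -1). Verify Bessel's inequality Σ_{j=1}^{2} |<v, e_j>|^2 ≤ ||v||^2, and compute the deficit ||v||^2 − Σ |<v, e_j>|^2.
Σ |<v, e_j>|^2 = 3; ||v||^2 = 3; deficit = 0

Write each e_j = u_j / sqrt(<u_j, u_j>) where u_j is the displayed integer vector. Then <v, e_j> = <v, u_j> / sqrt(<u_j, u_j>), so |<v, e_j>|^2 = <v, u_j>^2 / <u_j, u_j>.
Coefficients: <v, e_1> = -3/sqrt(9), <v, e_2> = 24/sqrt(288).
Square and sum: Σ |<v, e_j>|^2 = 3.
Compute ||v||^2 = v·v = 3.
Deficit = 3 − 3 = 0 ≥ 0, confirming Bessel's inequality. (The deficit equals ||v − Σ <v,e_j> e_j||^2, the squared distance from v to span{e_j}.)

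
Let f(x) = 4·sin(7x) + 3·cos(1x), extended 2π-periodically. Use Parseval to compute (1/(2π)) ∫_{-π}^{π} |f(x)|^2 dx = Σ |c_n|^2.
Σ |c_n|^2 = 25/2

Expand |f|^2 and use orthogonality of {sin(nx), cos(mx)} on [-π, π]:
  ∫_{-π}^{π} sin(nx)^2 dx = π, ∫ cos(mx)^2 dx = π, and cross terms integrate to 0.
So ∫_{-π}^{π} f(x)^2 dx = 4^2 · π + 3^2 · π = (16 + 9)π.
Divide by 2π: (16 + 9)/2 = 25/2.
By Parseval, this equals Σ |c_n|^2.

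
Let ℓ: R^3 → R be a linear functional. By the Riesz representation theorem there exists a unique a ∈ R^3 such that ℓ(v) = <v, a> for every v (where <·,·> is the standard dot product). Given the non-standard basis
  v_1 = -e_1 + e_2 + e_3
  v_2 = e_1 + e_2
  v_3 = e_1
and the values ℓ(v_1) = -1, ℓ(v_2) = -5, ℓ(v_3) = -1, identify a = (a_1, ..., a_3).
a = (-1, -4, 2)

Write a = (a_1, ..., a_3) in the standard basis. For each basis vector v_i, ℓ(v_i) = <v_i, a> is a linear equation in the a_j's. Collect the n equations into a matrix system V a = ℓ, where row i of V is v_i (expressed in the standard basis). Since V is invertible (lower-triangular with 1s on the diagonal, up to permutation), solve by back-substitution:
  V =
[[-1, 1, 1],
 [1, 1, 0],
 [1, 0, 0]]
  V a = (-1, -5, -1)
Solving gives a = (-1, -4, 2).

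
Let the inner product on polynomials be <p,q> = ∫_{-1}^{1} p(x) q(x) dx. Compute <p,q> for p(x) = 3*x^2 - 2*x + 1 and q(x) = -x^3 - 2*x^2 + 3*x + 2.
<p,q> = 16/15

Expand the product: p(x)·q(x) = -3*x^5 - 4*x^4 + 12*x^3 - 2*x^2 - x + 2.
∫_{-1}^{1} of each monomial x^k gives [2/(k+1) if k even, 0 if k odd]. Integrating term-by-term (or equivalently evaluating the antiderivative F(x) = -x^6/2 - 4*x^5/5 + 3*x^4 - 2*x^3/3 - x^2/2 + 2*x at the endpoints):
  F(1) − F(−1) = 38/15 − (22/15) = 16/15.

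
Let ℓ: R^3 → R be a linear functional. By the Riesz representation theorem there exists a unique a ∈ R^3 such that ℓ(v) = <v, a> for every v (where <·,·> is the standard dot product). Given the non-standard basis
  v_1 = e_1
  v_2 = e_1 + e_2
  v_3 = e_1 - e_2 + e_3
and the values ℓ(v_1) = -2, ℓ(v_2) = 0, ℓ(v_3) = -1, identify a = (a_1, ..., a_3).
a = (-2, 2, 3)

Write a = (a_1, ..., a_3) in the standard basis. For each basis vector v_i, ℓ(v_i) = <v_i, a> is a linear equation in the a_j's. Collect the n equations into a matrix system V a = ℓ, where row i of V is v_i (expressed in the standard basis). Since V is invertible (lower-triangular with 1s on the diagonal, up to permutation), solve by back-substitution:
  V =
[[1, 0, 0],
 [1, 1, 0],
 [1, -1, 1]]
  V a = (-2, 0, -1)
Solving gives a = (-2, 2, 3).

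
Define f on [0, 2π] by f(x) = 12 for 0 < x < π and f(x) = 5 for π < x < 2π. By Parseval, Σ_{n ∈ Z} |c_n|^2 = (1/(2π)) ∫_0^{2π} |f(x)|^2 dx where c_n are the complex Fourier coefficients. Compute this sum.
Σ |c_n|^2 = 169/2

Parseval equates the L^2 energy of f (normalised by 1/(2π)) with the ℓ^2 sum of its Fourier coefficients: (1/(2π)) ∫_0^{2π} |f|^2 = Σ |c_n|^2.
Compute the left side: (1/(2π)) [∫_0^π 12^2 dx + ∫_π^{2π} 5^2 dx] = (1/(2π)) · (144π + 25π) = (144 + 25)/2 = 169/2.
So Σ_{n ∈ Z} |c_n|^2 = 169/2.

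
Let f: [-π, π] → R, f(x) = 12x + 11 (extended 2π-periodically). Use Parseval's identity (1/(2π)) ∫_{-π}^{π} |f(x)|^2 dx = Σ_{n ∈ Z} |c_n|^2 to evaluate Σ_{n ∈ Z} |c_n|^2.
Σ |c_n|^2 = 48π^2 + 121

Expand and integrate term by term over [-π, π]:
  ∫ (12x)^2 dx = 144·(2π^3/3); ∫ 2·12·(11)·x dx = 0 (odd integrand); ∫ 11^2 dx = 121·2π.
So (1/(2π)) ∫_{-π}^{π} (12x + 11)^2 dx = 144π^2/3 + 121 = 48π^2 + 121.
Parseval ⇒ Σ |c_n|^2 = 48π^2 + 121.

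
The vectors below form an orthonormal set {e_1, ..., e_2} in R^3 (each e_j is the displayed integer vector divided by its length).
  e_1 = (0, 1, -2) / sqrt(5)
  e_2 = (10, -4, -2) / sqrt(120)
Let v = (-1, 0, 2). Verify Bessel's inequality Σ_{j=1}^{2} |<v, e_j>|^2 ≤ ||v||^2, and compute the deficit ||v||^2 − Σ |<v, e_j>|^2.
Σ |<v, e_j>|^2 = 29/6; ||v||^2 = 5; deficit = 1/6

Write each e_j = u_j / sqrt(<u_j, u_j>) where u_j is the displayed integer vector. Then <v, e_j> = <v, u_j> / sqrt(<u_j, u_j>), so |<v, e_j>|^2 = <v, u_j>^2 / <u_j, u_j>.
Coefficients: <v, e_1> = -4/sqrt(5), <v, e_2> = -14/sqrt(120).
Square and sum: Σ |<v, e_j>|^2 = 29/6.
Compute ||v||^2 = v·v = 5.
Deficit = 5 − 29/6 = 1/6 ≥ 0, confirming Bessel's inequality. (The deficit equals ||v − Σ <v,e_j> e_j||^2, the squared distance from v to span{e_j}.)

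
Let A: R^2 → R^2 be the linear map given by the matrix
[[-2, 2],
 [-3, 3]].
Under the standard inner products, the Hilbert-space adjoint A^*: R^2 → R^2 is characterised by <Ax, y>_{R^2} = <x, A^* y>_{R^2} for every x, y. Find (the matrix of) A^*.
A^* = A^T =
[[-2, -3],
 [2, 3]]

For real matrices with standard dot products, the defining identity <Ax, y> = <x, A^* y> gives (Ax)^T y = x^T (A^*) y, i.e. x^T A^T y = x^T (A^*) y. Since this holds for all x, y, we must have A^* = A^T. Therefore
A^* =
[[-2, -3],
 [2, 3]].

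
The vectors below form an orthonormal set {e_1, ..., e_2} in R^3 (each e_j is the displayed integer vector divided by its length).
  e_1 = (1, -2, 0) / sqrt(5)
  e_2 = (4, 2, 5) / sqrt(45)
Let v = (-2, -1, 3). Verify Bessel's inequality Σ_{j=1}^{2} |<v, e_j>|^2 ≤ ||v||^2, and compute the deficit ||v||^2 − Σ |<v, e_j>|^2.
Σ |<v, e_j>|^2 = 5/9; ||v||^2 = 14; deficit = 121/9

Write each e_j = u_j / sqrt(<u_j, u_j>) where u_j is the displayed integer vector. Then <v, e_j> = <v, u_j> / sqrt(<u_j, u_j>), so |<v, e_j>|^2 = <v, u_j>^2 / <u_j, u_j>.
Coefficients: <v, e_1> = 0/sqrt(5), <v, e_2> = 5/sqrt(45).
Square and sum: Σ |<v, e_j>|^2 = 5/9.
Compute ||v||^2 = v·v = 14.
Deficit = 14 − 5/9 = 121/9 ≥ 0, confirming Bessel's inequality. (The deficit equals ||v − Σ <v,e_j> e_j||^2, the squared distance from v to span{e_j}.)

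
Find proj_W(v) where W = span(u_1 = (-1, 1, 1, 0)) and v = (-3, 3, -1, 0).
proj_W(v) = (-5/3, 5/3, 5/3, 0)

Set up U = [u_1 | ... | u_1] ∈ R^(4×1). The projector onto W = col(U) is P = U (U^T U)^(-1) U^T.
Compute U^T U =
  [3],
and U^T v = (5).
Solve U^T U · c = U^T v for the coefficients: c = (5/3). The projection is proj_W(v) = U c.
Check: (v - proj_W(v)) · u_1 = 0  (should be 0).
Result: proj_W(v) = (-5/3, 5/3, 5/3, 0).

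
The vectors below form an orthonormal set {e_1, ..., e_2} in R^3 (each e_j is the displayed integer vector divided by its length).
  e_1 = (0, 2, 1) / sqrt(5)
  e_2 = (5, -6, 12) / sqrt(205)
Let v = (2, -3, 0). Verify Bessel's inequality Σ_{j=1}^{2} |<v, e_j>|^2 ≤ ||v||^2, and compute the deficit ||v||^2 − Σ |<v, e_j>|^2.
Σ |<v, e_j>|^2 = 452/41; ||v||^2 = 13; deficit = 81/41

Write each e_j = u_j / sqrt(<u_j, u_j>) where u_j is the displayed integer vector. Then <v, e_j> = <v, u_j> / sqrt(<u_j, u_j>), so |<v, e_j>|^2 = <v, u_j>^2 / <u_j, u_j>.
Coefficients: <v, e_1> = -6/sqrt(5), <v, e_2> = 28/sqrt(205).
Square and sum: Σ |<v, e_j>|^2 = 452/41.
Compute ||v||^2 = v·v = 13.
Deficit = 13 − 452/41 = 81/41 ≥ 0, confirming Bessel's inequality. (The deficit equals ||v − Σ <v,e_j> e_j||^2, the squared distance from v to span{e_j}.)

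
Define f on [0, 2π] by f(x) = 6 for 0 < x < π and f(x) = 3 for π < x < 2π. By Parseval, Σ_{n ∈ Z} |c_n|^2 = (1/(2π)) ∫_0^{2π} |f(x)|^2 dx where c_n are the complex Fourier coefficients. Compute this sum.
Σ |c_n|^2 = 45/2

Parseval equates the L^2 energy of f (normalised by 1/(2π)) with the ℓ^2 sum of its Fourier coefficients: (1/(2π)) ∫_0^{2π} |f|^2 = Σ |c_n|^2.
Compute the left side: (1/(2π)) [∫_0^π 6^2 dx + ∫_π^{2π} 3^2 dx] = (1/(2π)) · (36π + 9π) = (36 + 9)/2 = 45/2.
So Σ_{n ∈ Z} |c_n|^2 = 45/2.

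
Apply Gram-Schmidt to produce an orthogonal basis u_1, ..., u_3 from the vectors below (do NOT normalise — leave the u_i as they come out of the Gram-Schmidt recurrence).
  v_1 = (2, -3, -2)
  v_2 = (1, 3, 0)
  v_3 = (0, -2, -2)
Orthogonal basis:
  u_1 = (2, -3, -2)
  u_2 = (31/17, 30/17, -14/17)
  u_3 = (-84/121, 28/121, -126/121)

Apply the Gram-Schmidt recurrence
  u_1 = v_1
  u_i = v_i − Σ_{j<i} ((v_i · u_j) / (u_j · u_j)) · u_j.

Step by step this gives:
  u_1 = (2, -3, -2)
  u_2 = (31/17, 30/17, -14/17)
  u_3 = (-84/121, 28/121, -126/121)

Orthogonality check:
  u_2 · u_1 = 0 (should be 0)
  u_3 · u_1 = 0 (should be 0)
  u_3 · u_2 = 0 (should be 0)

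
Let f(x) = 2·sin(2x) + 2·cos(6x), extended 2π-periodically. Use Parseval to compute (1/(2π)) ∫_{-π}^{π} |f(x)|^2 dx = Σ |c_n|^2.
Σ |c_n|^2 = 4

Expand |f|^2 and use orthogonality of {sin(nx), cos(mx)} on [-π, π]:
  ∫_{-π}^{π} sin(nx)^2 dx = π, ∫ cos(mx)^2 dx = π, and cross terms integrate to 0.
So ∫_{-π}^{π} f(x)^2 dx = 2^2 · π + 2^2 · π = (4 + 4)π.
Divide by 2π: (4 + 4)/2 = 4.
By Parseval, this equals Σ |c_n|^2.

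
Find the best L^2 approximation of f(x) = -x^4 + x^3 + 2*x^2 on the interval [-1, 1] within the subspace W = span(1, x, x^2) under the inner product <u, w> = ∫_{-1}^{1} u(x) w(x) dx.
g(x) = 8*x^2/7 + 3*x/5 + 3/35

The best approximation g ∈ W is the orthogonal projection of f onto W. Writing g = a_0 + a_1 x + a_2 x^2, the coefficients solve the normal equations G · a = b where
  G_{ij} = <φ_i, φ_j> and b_i = <f, φ_i>, with φ_0 = 1, φ_1 = x, φ_2 = x^2.
G =
  [2, 0, 2/3]
  [0, 2/3, 0]
  [2/3, 0, 2/5],
b = (14/15, 2/5, 18/35).
Solving gives a_0 = 3/35, a_1 = 3/5, a_2 = 8/7, so
  g(x) = 8*x^2/7 + 3*x/5 + 3/35.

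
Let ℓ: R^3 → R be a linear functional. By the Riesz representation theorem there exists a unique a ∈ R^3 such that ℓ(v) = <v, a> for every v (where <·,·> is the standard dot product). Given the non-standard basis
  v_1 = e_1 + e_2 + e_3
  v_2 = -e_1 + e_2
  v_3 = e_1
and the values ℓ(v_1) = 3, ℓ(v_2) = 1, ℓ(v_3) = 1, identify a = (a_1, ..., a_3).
a = (1, 2, 0)

Write a = (a_1, ..., a_3) in the standard basis. For each basis vector v_i, ℓ(v_i) = <v_i, a> is a linear equation in the a_j's. Collect the n equations into a matrix system V a = ℓ, where row i of V is v_i (expressed in the standard basis). Since V is invertible (lower-triangular with 1s on the diagonal, up to permutation), solve by back-substitution:
  V =
[[1, 1, 1],
 [-1, 1, 0],
 [1, 0, 0]]
  V a = (3, 1, 1)
Solving gives a = (1, 2, 0).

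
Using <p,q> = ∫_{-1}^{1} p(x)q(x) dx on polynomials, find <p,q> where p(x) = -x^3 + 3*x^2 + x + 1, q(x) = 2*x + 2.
<p,q> = 128/15

Expand the product: p(x)·q(x) = -2*x^4 + 4*x^3 + 8*x^2 + 4*x + 2.
∫_{-1}^{1} of each monomial x^k gives [2/(k+1) if k even, 0 if k odd]. Integrating term-by-term (or equivalently evaluating the antiderivative F(x) = -2*x^5/5 + x^4 + 8*x^3/3 + 2*x^2 + 2*x at the endpoints):
  F(1) − F(−1) = 109/15 − (-19/15) = 128/15.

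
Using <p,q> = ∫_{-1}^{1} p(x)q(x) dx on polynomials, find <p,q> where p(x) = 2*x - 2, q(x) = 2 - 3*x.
<p,q> = -12

Expand the product: p(x)·q(x) = -6*x^2 + 10*x - 4.
∫_{-1}^{1} of each monomial x^k gives [2/(k+1) if k even, 0 if k odd]. Integrating term-by-term (or equivalently evaluating the antiderivative F(x) = -2*x^3 + 5*x^2 - 4*x at the endpoints):
  F(1) − F(−1) = -1 − (11) = -12.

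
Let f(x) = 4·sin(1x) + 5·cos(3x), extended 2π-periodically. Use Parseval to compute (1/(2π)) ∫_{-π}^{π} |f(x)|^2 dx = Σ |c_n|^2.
Σ |c_n|^2 = 41/2

Expand |f|^2 and use orthogonality of {sin(nx), cos(mx)} on [-π, π]:
  ∫_{-π}^{π} sin(nx)^2 dx = π, ∫ cos(mx)^2 dx = π, and cross terms integrate to 0.
So ∫_{-π}^{π} f(x)^2 dx = 4^2 · π + 5^2 · π = (16 + 25)π.
Divide by 2π: (16 + 25)/2 = 41/2.
By Parseval, this equals Σ |c_n|^2.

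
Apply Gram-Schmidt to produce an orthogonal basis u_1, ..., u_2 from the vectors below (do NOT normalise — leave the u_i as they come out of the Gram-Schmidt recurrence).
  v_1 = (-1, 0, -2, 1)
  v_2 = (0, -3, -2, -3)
Orthogonal basis:
  u_1 = (-1, 0, -2, 1)
  u_2 = (1/6, -3, -5/3, -19/6)

Apply the Gram-Schmidt recurrence
  u_1 = v_1
  u_i = v_i − Σ_{j<i} ((v_i · u_j) / (u_j · u_j)) · u_j.

Step by step this gives:
  u_1 = (-1, 0, -2, 1)
  u_2 = (1/6, -3, -5/3, -19/6)

Orthogonality check:
  u_2 · u_1 = 0 (should be 0)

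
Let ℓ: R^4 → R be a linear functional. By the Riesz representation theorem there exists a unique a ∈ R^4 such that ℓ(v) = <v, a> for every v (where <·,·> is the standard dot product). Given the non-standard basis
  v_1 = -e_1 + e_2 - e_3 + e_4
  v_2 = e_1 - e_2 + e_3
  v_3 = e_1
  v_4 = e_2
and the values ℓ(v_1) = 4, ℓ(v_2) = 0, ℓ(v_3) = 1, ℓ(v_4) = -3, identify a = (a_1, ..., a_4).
a = (1, -3, -4, 4)

Write a = (a_1, ..., a_4) in the standard basis. For each basis vector v_i, ℓ(v_i) = <v_i, a> is a linear equation in the a_j's. Collect the n equations into a matrix system V a = ℓ, where row i of V is v_i (expressed in the standard basis). Since V is invertible (lower-triangular with 1s on the diagonal, up to permutation), solve by back-substitution:
  V =
[[-1, 1, -1, 1],
 [1, -1, 1, 0],
 [1, 0, 0, 0],
 [0, 1, 0, 0]]
  V a = (4, 0, 1, -3)
Solving gives a = (1, -3, -4, 4).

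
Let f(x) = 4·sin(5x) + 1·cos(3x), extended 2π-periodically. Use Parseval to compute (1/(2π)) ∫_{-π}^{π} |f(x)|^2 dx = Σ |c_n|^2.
Σ |c_n|^2 = 17/2

Expand |f|^2 and use orthogonality of {sin(nx), cos(mx)} on [-π, π]:
  ∫_{-π}^{π} sin(nx)^2 dx = π, ∫ cos(mx)^2 dx = π, and cross terms integrate to 0.
So ∫_{-π}^{π} f(x)^2 dx = 4^2 · π + 1^2 · π = (16 + 1)π.
Divide by 2π: (16 + 1)/2 = 17/2.
By Parseval, this equals Σ |c_n|^2.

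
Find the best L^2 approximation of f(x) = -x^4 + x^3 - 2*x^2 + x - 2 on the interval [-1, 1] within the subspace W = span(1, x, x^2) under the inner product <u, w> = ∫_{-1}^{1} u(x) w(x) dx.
g(x) = -20*x^2/7 + 8*x/5 - 67/35

The best approximation g ∈ W is the orthogonal projection of f onto W. Writing g = a_0 + a_1 x + a_2 x^2, the coefficients solve the normal equations G · a = b where
  G_{ij} = <φ_i, φ_j> and b_i = <f, φ_i>, with φ_0 = 1, φ_1 = x, φ_2 = x^2.
G =
  [2, 0, 2/3]
  [0, 2/3, 0]
  [2/3, 0, 2/5],
b = (-86/15, 16/15, -254/105).
Solving gives a_0 = -67/35, a_1 = 8/5, a_2 = -20/7, so
  g(x) = -20*x^2/7 + 8*x/5 - 67/35.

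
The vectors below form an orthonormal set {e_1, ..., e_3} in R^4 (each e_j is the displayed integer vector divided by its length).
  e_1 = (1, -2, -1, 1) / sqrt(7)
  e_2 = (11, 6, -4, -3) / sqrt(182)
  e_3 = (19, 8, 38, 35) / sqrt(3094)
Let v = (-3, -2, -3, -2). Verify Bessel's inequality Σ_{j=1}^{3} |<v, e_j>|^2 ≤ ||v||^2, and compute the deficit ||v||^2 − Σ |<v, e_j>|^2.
Σ |<v, e_j>|^2 = 3085/119; ||v||^2 = 26; deficit = 9/119

Write each e_j = u_j / sqrt(<u_j, u_j>) where u_j is the displayed integer vector. Then <v, e_j> = <v, u_j> / sqrt(<u_j, u_j>), so |<v, e_j>|^2 = <v, u_j>^2 / <u_j, u_j>.
Coefficients: <v, e_1> = 2/sqrt(7), <v, e_2> = -27/sqrt(182), <v, e_3> = -257/sqrt(3094).
Square and sum: Σ |<v, e_j>|^2 = 3085/119.
Compute ||v||^2 = v·v = 26.
Deficit = 26 − 3085/119 = 9/119 ≥ 0, confirming Bessel's inequality. (The deficit equals ||v − Σ <v,e_j> e_j||^2, the squared distance from v to span{e_j}.)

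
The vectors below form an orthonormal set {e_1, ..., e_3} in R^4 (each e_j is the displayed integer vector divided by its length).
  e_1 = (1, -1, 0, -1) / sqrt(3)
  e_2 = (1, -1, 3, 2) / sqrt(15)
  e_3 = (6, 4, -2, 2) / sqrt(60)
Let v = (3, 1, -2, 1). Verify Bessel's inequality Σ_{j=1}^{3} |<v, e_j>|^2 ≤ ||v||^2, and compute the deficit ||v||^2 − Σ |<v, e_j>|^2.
Σ |<v, e_j>|^2 = 41/3; ||v||^2 = 15; deficit = 4/3

Write each e_j = u_j / sqrt(<u_j, u_j>) where u_j is the displayed integer vector. Then <v, e_j> = <v, u_j> / sqrt(<u_j, u_j>), so |<v, e_j>|^2 = <v, u_j>^2 / <u_j, u_j>.
Coefficients: <v, e_1> = 1/sqrt(3), <v, e_2> = -2/sqrt(15), <v, e_3> = 28/sqrt(60).
Square and sum: Σ |<v, e_j>|^2 = 41/3.
Compute ||v||^2 = v·v = 15.
Deficit = 15 − 41/3 = 4/3 ≥ 0, confirming Bessel's inequality. (The deficit equals ||v − Σ <v,e_j> e_j||^2, the squared distance from v to span{e_j}.)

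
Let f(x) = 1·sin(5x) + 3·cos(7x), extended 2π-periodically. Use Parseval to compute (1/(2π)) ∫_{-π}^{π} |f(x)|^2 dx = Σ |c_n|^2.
Σ |c_n|^2 = 5

Expand |f|^2 and use orthogonality of {sin(nx), cos(mx)} on [-π, π]:
  ∫_{-π}^{π} sin(nx)^2 dx = π, ∫ cos(mx)^2 dx = π, and cross terms integrate to 0.
So ∫_{-π}^{π} f(x)^2 dx = 1^2 · π + 3^2 · π = (1 + 9)π.
Divide by 2π: (1 + 9)/2 = 5.
By Parseval, this equals Σ |c_n|^2.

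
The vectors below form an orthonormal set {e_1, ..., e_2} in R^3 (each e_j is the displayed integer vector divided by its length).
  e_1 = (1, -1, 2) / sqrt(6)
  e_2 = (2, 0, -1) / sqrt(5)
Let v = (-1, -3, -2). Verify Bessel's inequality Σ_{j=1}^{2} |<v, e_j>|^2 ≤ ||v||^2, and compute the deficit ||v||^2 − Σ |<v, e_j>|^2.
Σ |<v, e_j>|^2 = 2/3; ||v||^2 = 14; deficit = 40/3

Write each e_j = u_j / sqrt(<u_j, u_j>) where u_j is the displayed integer vector. Then <v, e_j> = <v, u_j> / sqrt(<u_j, u_j>), so |<v, e_j>|^2 = <v, u_j>^2 / <u_j, u_j>.
Coefficients: <v, e_1> = -2/sqrt(6), <v, e_2> = 0/sqrt(5).
Square and sum: Σ |<v, e_j>|^2 = 2/3.
Compute ||v||^2 = v·v = 14.
Deficit = 14 − 2/3 = 40/3 ≥ 0, confirming Bessel's inequality. (The deficit equals ||v − Σ <v,e_j> e_j||^2, the squared distance from v to span{e_j}.)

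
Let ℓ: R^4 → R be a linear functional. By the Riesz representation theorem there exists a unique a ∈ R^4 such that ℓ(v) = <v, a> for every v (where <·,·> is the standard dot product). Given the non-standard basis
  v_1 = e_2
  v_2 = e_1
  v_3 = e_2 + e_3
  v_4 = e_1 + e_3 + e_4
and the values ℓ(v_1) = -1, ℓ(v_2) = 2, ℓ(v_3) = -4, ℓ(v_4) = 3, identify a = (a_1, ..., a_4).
a = (2, -1, -3, 4)

Write a = (a_1, ..., a_4) in the standard basis. For each basis vector v_i, ℓ(v_i) = <v_i, a> is a linear equation in the a_j's. Collect the n equations into a matrix system V a = ℓ, where row i of V is v_i (expressed in the standard basis). Since V is invertible (lower-triangular with 1s on the diagonal, up to permutation), solve by back-substitution:
  V =
[[0, 1, 0, 0],
 [1, 0, 0, 0],
 [0, 1, 1, 0],
 [1, 0, 1, 1]]
  V a = (-1, 2, -4, 3)
Solving gives a = (2, -1, -3, 4).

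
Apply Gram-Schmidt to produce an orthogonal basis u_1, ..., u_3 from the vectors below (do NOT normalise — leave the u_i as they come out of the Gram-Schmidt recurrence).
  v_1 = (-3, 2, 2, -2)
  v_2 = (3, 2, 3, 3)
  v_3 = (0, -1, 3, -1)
Orthogonal basis:
  u_1 = (-3, 2, 2, -2)
  u_2 = (16/7, 52/21, 73/21, 53/21)
  u_3 = (138/313, -633/313, 562/313, -278/313)

Apply the Gram-Schmidt recurrence
  u_1 = v_1
  u_i = v_i − Σ_{j<i} ((v_i · u_j) / (u_j · u_j)) · u_j.

Step by step this gives:
  u_1 = (-3, 2, 2, -2)
  u_2 = (16/7, 52/21, 73/21, 53/21)
  u_3 = (138/313, -633/313, 562/313, -278/313)

Orthogonality check:
  u_2 · u_1 = 0 (should be 0)
  u_3 · u_1 = 0 (should be 0)
  u_3 · u_2 = 0 (should be 0)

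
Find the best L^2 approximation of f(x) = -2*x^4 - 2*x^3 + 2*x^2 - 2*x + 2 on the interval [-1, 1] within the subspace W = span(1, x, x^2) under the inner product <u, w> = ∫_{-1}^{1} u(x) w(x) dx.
g(x) = 2*x^2/7 - 16*x/5 + 76/35

The best approximation g ∈ W is the orthogonal projection of f onto W. Writing g = a_0 + a_1 x + a_2 x^2, the coefficients solve the normal equations G · a = b where
  G_{ij} = <φ_i, φ_j> and b_i = <f, φ_i>, with φ_0 = 1, φ_1 = x, φ_2 = x^2.
G =
  [2, 0, 2/3]
  [0, 2/3, 0]
  [2/3, 0, 2/5],
b = (68/15, -32/15, 164/105).
Solving gives a_0 = 76/35, a_1 = -16/5, a_2 = 2/7, so
  g(x) = 2*x^2/7 - 16*x/5 + 76/35.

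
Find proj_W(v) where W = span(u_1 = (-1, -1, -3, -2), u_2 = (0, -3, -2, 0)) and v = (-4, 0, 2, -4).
proj_W(v) = (-1, 2, -1, -2)

Set up U = [u_1 | ... | u_2] ∈ R^(4×2). The projector onto W = col(U) is P = U (U^T U)^(-1) U^T.
Compute U^T U =
  [15, 9]
  [9, 13],
and U^T v = (6, -4).
Solve U^T U · c = U^T v for the coefficients: c = (1, -1). The projection is proj_W(v) = U c.
Check: (v - proj_W(v)) · u_1 = 0  (should be 0).
Check: (v - proj_W(v)) · u_2 = 0  (should be 0).
Result: proj_W(v) = (-1, 2, -1, -2).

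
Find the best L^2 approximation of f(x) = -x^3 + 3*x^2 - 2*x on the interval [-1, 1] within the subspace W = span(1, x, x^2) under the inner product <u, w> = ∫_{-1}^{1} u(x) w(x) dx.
g(x) = 3*x^2 - 13*x/5

The best approximation g ∈ W is the orthogonal projection of f onto W. Writing g = a_0 + a_1 x + a_2 x^2, the coefficients solve the normal equations G · a = b where
  G_{ij} = <φ_i, φ_j> and b_i = <f, φ_i>, with φ_0 = 1, φ_1 = x, φ_2 = x^2.
G =
  [2, 0, 2/3]
  [0, 2/3, 0]
  [2/3, 0, 2/5],
b = (2, -26/15, 6/5).
Solving gives a_0 = 0, a_1 = -13/5, a_2 = 3, so
  g(x) = 3*x^2 - 13*x/5.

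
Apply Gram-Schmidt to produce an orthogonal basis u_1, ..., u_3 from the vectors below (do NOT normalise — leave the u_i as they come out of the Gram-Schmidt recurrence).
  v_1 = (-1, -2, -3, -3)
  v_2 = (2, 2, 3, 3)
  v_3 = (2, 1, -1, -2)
Orthogonal basis:
  u_1 = (-1, -2, -3, -3)
  u_2 = (22/23, -2/23, -3/23, -3/23)
  u_3 = (0, 18/11, -1/22, -23/22)

Apply the Gram-Schmidt recurrence
  u_1 = v_1
  u_i = v_i − Σ_{j<i} ((v_i · u_j) / (u_j · u_j)) · u_j.

Step by step this gives:
  u_1 = (-1, -2, -3, -3)
  u_2 = (22/23, -2/23, -3/23, -3/23)
  u_3 = (0, 18/11, -1/22, -23/22)

Orthogonality check:
  u_2 · u_1 = 0 (should be 0)
  u_3 · u_1 = 0 (should be 0)
  u_3 · u_2 = 0 (should be 0)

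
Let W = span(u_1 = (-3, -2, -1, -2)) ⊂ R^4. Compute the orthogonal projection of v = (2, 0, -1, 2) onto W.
proj_W(v) = (3/2, 1, 1/2, 1)

Set up U = [u_1 | ... | u_1] ∈ R^(4×1). The projector onto W = col(U) is P = U (U^T U)^(-1) U^T.
Compute U^T U =
  [18],
and U^T v = (-9).
Solve U^T U · c = U^T v for the coefficients: c = (-1/2). The projection is proj_W(v) = U c.
Check: (v - proj_W(v)) · u_1 = 0  (should be 0).
Result: proj_W(v) = (3/2, 1, 1/2, 1).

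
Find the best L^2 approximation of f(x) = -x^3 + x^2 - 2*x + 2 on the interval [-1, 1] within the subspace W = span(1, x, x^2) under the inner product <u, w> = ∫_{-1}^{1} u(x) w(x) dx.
g(x) = x^2 - 13*x/5 + 2

The best approximation g ∈ W is the orthogonal projection of f onto W. Writing g = a_0 + a_1 x + a_2 x^2, the coefficients solve the normal equations G · a = b where
  G_{ij} = <φ_i, φ_j> and b_i = <f, φ_i>, with φ_0 = 1, φ_1 = x, φ_2 = x^2.
G =
  [2, 0, 2/3]
  [0, 2/3, 0]
  [2/3, 0, 2/5],
b = (14/3, -26/15, 26/15).
Solving gives a_0 = 2, a_1 = -13/5, a_2 = 1, so
  g(x) = x^2 - 13*x/5 + 2.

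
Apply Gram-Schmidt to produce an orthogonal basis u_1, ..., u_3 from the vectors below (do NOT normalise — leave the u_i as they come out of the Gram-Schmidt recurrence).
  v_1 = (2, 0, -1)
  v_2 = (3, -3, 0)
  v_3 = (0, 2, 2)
Orthogonal basis:
  u_1 = (2, 0, -1)
  u_2 = (3/5, -3, 6/5)
  u_3 = (1, 1, 2)

Apply the Gram-Schmidt recurrence
  u_1 = v_1
  u_i = v_i − Σ_{j<i} ((v_i · u_j) / (u_j · u_j)) · u_j.

Step by step this gives:
  u_1 = (2, 0, -1)
  u_2 = (3/5, -3, 6/5)
  u_3 = (1, 1, 2)

Orthogonality check:
  u_2 · u_1 = 0 (should be 0)
  u_3 · u_1 = 0 (should be 0)
  u_3 · u_2 = 0 (should be 0)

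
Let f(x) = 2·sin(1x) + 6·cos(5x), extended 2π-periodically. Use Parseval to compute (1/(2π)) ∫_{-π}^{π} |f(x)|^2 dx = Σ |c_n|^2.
Σ |c_n|^2 = 20

Expand |f|^2 and use orthogonality of {sin(nx), cos(mx)} on [-π, π]:
  ∫_{-π}^{π} sin(nx)^2 dx = π, ∫ cos(mx)^2 dx = π, and cross terms integrate to 0.
So ∫_{-π}^{π} f(x)^2 dx = 2^2 · π + 6^2 · π = (4 + 36)π.
Divide by 2π: (4 + 36)/2 = 20.
By Parseval, this equals Σ |c_n|^2.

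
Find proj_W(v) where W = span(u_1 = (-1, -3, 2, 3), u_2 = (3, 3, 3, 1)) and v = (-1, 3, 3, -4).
proj_W(v) = (992/635, 342/127, -17/127, -866/635)

Set up U = [u_1 | ... | u_2] ∈ R^(4×2). The projector onto W = col(U) is P = U (U^T U)^(-1) U^T.
Compute U^T U =
  [23, -3]
  [-3, 28],
and U^T v = (-14, 11).
Solve U^T U · c = U^T v for the coefficients: c = (-359/635, 211/635). The projection is proj_W(v) = U c.
Check: (v - proj_W(v)) · u_1 = 0  (should be 0).
Check: (v - proj_W(v)) · u_2 = 0  (should be 0).
Result: proj_W(v) = (992/635, 342/127, -17/127, -866/635).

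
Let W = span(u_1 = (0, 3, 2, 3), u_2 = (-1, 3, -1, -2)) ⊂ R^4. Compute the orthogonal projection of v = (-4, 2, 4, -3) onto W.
proj_W(v) = (-37/47, 138/47, -19/47, -1)

Set up U = [u_1 | ... | u_2] ∈ R^(4×2). The projector onto W = col(U) is P = U (U^T U)^(-1) U^T.
Compute U^T U =
  [22, 1]
  [1, 15],
and U^T v = (5, 12).
Solve U^T U · c = U^T v for the coefficients: c = (9/47, 37/47). The projection is proj_W(v) = U c.
Check: (v - proj_W(v)) · u_1 = 0  (should be 0).
Check: (v - proj_W(v)) · u_2 = 0  (should be 0).
Result: proj_W(v) = (-37/47, 138/47, -19/47, -1).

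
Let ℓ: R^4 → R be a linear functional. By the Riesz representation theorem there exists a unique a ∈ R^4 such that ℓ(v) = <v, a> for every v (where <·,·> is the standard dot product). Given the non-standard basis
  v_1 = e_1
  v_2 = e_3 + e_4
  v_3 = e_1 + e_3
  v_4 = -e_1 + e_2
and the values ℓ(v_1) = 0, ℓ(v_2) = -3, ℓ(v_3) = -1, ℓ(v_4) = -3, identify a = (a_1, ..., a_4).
a = (0, -3, -1, -2)

Write a = (a_1, ..., a_4) in the standard basis. For each basis vector v_i, ℓ(v_i) = <v_i, a> is a linear equation in the a_j's. Collect the n equations into a matrix system V a = ℓ, where row i of V is v_i (expressed in the standard basis). Since V is invertible (lower-triangular with 1s on the diagonal, up to permutation), solve by back-substitution:
  V =
[[1, 0, 0, 0],
 [0, 0, 1, 1],
 [1, 0, 1, 0],
 [-1, 1, 0, 0]]
  V a = (0, -3, -1, -3)
Solving gives a = (0, -3, -1, -2).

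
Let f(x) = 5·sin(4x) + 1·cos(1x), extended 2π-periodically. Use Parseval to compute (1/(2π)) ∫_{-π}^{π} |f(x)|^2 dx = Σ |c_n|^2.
Σ |c_n|^2 = 13

Expand |f|^2 and use orthogonality of {sin(nx), cos(mx)} on [-π, π]:
  ∫_{-π}^{π} sin(nx)^2 dx = π, ∫ cos(mx)^2 dx = π, and cross terms integrate to 0.
So ∫_{-π}^{π} f(x)^2 dx = 5^2 · π + 1^2 · π = (25 + 1)π.
Divide by 2π: (25 + 1)/2 = 13.
By Parseval, this equals Σ |c_n|^2.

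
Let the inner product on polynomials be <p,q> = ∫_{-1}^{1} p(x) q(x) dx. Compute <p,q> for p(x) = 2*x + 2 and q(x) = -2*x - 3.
<p,q> = -44/3

Expand the product: p(x)·q(x) = -4*x^2 - 10*x - 6.
∫_{-1}^{1} of each monomial x^k gives [2/(k+1) if k even, 0 if k odd]. Integrating term-by-term (or equivalently evaluating the antiderivative F(x) = -4*x^3/3 - 5*x^2 - 6*x at the endpoints):
  F(1) − F(−1) = -37/3 − (7/3) = -44/3.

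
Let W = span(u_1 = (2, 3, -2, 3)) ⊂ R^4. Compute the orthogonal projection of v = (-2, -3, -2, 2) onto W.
proj_W(v) = (-3/13, -9/26, 3/13, -9/26)

Set up U = [u_1 | ... | u_1] ∈ R^(4×1). The projector onto W = col(U) is P = U (U^T U)^(-1) U^T.
Compute U^T U =
  [26],
and U^T v = (-3).
Solve U^T U · c = U^T v for the coefficients: c = (-3/26). The projection is proj_W(v) = U c.
Check: (v - proj_W(v)) · u_1 = 0  (should be 0).
Result: proj_W(v) = (-3/13, -9/26, 3/13, -9/26).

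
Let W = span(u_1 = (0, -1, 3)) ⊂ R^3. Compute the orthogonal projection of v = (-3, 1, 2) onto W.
proj_W(v) = (0, -1/2, 3/2)

Set up U = [u_1 | ... | u_1] ∈ R^(3×1). The projector onto W = col(U) is P = U (U^T U)^(-1) U^T.
Compute U^T U =
  [10],
and U^T v = (5).
Solve U^T U · c = U^T v for the coefficients: c = (1/2). The projection is proj_W(v) = U c.
Check: (v - proj_W(v)) · u_1 = 0  (should be 0).
Result: proj_W(v) = (0, -1/2, 3/2).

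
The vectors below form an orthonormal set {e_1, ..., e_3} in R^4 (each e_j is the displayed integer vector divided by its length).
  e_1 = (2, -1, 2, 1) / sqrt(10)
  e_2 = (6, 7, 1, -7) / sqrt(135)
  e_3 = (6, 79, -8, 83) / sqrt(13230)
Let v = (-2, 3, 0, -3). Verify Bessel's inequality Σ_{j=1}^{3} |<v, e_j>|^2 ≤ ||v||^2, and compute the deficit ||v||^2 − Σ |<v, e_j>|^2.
Σ |<v, e_j>|^2 = 4094/245; ||v||^2 = 22; deficit = 1296/245

Write each e_j = u_j / sqrt(<u_j, u_j>) where u_j is the displayed integer vector. Then <v, e_j> = <v, u_j> / sqrt(<u_j, u_j>), so |<v, e_j>|^2 = <v, u_j>^2 / <u_j, u_j>.
Coefficients: <v, e_1> = -10/sqrt(10), <v, e_2> = 30/sqrt(135), <v, e_3> = -24/sqrt(13230).
Square and sum: Σ |<v, e_j>|^2 = 4094/245.
Compute ||v||^2 = v·v = 22.
Deficit = 22 − 4094/245 = 1296/245 ≥ 0, confirming Bessel's inequality. (The deficit equals ||v − Σ <v,e_j> e_j||^2, the squared distance from v to span{e_j}.)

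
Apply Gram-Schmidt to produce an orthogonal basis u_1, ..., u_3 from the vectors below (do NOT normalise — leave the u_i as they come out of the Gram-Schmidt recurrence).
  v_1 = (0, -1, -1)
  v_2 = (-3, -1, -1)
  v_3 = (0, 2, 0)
Orthogonal basis:
  u_1 = (0, -1, -1)
  u_2 = (-3, 0, 0)
  u_3 = (0, 1, -1)

Apply the Gram-Schmidt recurrence
  u_1 = v_1
  u_i = v_i − Σ_{j<i} ((v_i · u_j) / (u_j · u_j)) · u_j.

Step by step this gives:
  u_1 = (0, -1, -1)
  u_2 = (-3, 0, 0)
  u_3 = (0, 1, -1)

Orthogonality check:
  u_2 · u_1 = 0 (should be 0)
  u_3 · u_1 = 0 (should be 0)
  u_3 · u_2 = 0 (should be 0)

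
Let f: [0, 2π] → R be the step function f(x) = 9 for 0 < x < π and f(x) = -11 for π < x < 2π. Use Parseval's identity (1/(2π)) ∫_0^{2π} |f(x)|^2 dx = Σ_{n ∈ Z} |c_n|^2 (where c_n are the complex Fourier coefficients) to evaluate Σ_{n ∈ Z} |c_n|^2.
Σ |c_n|^2 = 101

Parseval equates the L^2 energy of f (normalised by 1/(2π)) with the ℓ^2 sum of its Fourier coefficients: (1/(2π)) ∫_0^{2π} |f|^2 = Σ |c_n|^2.
Compute the left side: (1/(2π)) [∫_0^π 9^2 dx + ∫_π^{2π} (-11)^2 dx] = (1/(2π)) · (81π + 121π) = (81 + 121)/2 = 101.
So Σ_{n ∈ Z} |c_n|^2 = 101.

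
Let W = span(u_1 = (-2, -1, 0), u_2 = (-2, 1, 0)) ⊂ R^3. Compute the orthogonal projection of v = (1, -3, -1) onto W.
proj_W(v) = (1, -3, 0)

Set up U = [u_1 | ... | u_2] ∈ R^(3×2). The projector onto W = col(U) is P = U (U^T U)^(-1) U^T.
Compute U^T U =
  [5, 3]
  [3, 5],
and U^T v = (1, -5).
Solve U^T U · c = U^T v for the coefficients: c = (5/4, -7/4). The projection is proj_W(v) = U c.
Check: (v - proj_W(v)) · u_1 = 0  (should be 0).
Check: (v - proj_W(v)) · u_2 = 0  (should be 0).
Result: proj_W(v) = (1, -3, 0).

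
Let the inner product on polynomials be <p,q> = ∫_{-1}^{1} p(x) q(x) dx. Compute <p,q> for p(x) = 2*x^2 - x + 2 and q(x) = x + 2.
<p,q> = 10

Expand the product: p(x)·q(x) = 2*x^3 + 3*x^2 + 4.
∫_{-1}^{1} of each monomial x^k gives [2/(k+1) if k even, 0 if k odd]. Integrating term-by-term (or equivalently evaluating the antiderivative F(x) = x^4/2 + x^3 + 4*x at the endpoints):
  F(1) − F(−1) = 11/2 − (-9/2) = 10.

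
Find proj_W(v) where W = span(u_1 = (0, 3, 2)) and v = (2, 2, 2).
proj_W(v) = (0, 30/13, 20/13)

Set up U = [u_1 | ... | u_1] ∈ R^(3×1). The projector onto W = col(U) is P = U (U^T U)^(-1) U^T.
Compute U^T U =
  [13],
and U^T v = (10).
Solve U^T U · c = U^T v for the coefficients: c = (10/13). The projection is proj_W(v) = U c.
Check: (v - proj_W(v)) · u_1 = 0  (should be 0).
Result: proj_W(v) = (0, 30/13, 20/13).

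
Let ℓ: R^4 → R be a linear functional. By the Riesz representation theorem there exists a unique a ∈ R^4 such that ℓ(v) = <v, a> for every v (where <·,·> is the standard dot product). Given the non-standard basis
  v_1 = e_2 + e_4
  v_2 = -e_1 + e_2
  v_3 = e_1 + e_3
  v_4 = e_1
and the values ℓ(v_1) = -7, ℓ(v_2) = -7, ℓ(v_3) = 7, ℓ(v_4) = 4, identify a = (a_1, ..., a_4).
a = (4, -3, 3, -4)

Write a = (a_1, ..., a_4) in the standard basis. For each basis vector v_i, ℓ(v_i) = <v_i, a> is a linear equation in the a_j's. Collect the n equations into a matrix system V a = ℓ, where row i of V is v_i (expressed in the standard basis). Since V is invertible (lower-triangular with 1s on the diagonal, up to permutation), solve by back-substitution:
  V =
[[0, 1, 0, 1],
 [-1, 1, 0, 0],
 [1, 0, 1, 0],
 [1, 0, 0, 0]]
  V a = (-7, -7, 7, 4)
Solving gives a = (4, -3, 3, -4).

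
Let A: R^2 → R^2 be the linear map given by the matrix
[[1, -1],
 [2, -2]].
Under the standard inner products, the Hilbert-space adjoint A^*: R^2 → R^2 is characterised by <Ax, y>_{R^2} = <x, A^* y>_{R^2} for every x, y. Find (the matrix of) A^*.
A^* = A^T =
[[1, 2],
 [-1, -2]]

For real matrices with standard dot products, the defining identity <Ax, y> = <x, A^* y> gives (Ax)^T y = x^T (A^*) y, i.e. x^T A^T y = x^T (A^*) y. Since this holds for all x, y, we must have A^* = A^T. Therefore
A^* =
[[1, 2],
 [-1, -2]].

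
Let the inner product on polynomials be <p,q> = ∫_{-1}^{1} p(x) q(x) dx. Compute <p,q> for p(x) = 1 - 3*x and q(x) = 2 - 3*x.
<p,q> = 10

Expand the product: p(x)·q(x) = 9*x^2 - 9*x + 2.
∫_{-1}^{1} of each monomial x^k gives [2/(k+1) if k even, 0 if k odd]. Integrating term-by-term (or equivalently evaluating the antiderivative F(x) = 3*x^3 - 9*x^2/2 + 2*x at the endpoints):
  F(1) − F(−1) = 1/2 − (-19/2) = 10.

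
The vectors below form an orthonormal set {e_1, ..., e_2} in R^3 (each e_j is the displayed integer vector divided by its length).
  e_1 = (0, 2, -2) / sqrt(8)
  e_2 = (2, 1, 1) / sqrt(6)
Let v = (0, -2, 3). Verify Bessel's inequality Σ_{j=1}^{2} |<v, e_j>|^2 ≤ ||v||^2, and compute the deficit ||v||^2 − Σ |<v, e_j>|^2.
Σ |<v, e_j>|^2 = 38/3; ||v||^2 = 13; deficit = 1/3

Write each e_j = u_j / sqrt(<u_j, u_j>) where u_j is the displayed integer vector. Then <v, e_j> = <v, u_j> / sqrt(<u_j, u_j>), so |<v, e_j>|^2 = <v, u_j>^2 / <u_j, u_j>.
Coefficients: <v, e_1> = -10/sqrt(8), <v, e_2> = 1/sqrt(6).
Square and sum: Σ |<v, e_j>|^2 = 38/3.
Compute ||v||^2 = v·v = 13.
Deficit = 13 − 38/3 = 1/3 ≥ 0, confirming Bessel's inequality. (The deficit equals ||v − Σ <v,e_j> e_j||^2, the squared distance from v to span{e_j}.)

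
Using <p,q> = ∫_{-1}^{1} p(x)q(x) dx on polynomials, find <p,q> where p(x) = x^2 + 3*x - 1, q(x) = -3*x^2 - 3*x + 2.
<p,q> = -118/15

Expand the product: p(x)·q(x) = -3*x^4 - 12*x^3 - 4*x^2 + 9*x - 2.
∫_{-1}^{1} of each monomial x^k gives [2/(k+1) if k even, 0 if k odd]. Integrating term-by-term (or equivalently evaluating the antiderivative F(x) = -3*x^5/5 - 3*x^4 - 4*x^3/3 + 9*x^2/2 - 2*x at the endpoints):
  F(1) − F(−1) = -73/30 − (163/30) = -118/15.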